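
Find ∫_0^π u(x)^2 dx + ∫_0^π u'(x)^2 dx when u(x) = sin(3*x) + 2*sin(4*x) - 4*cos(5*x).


||u||_{H^1(0,π)}^2 = 3328/9 + 247*π

u'(x) = 20*sin(5*x) + 3*cos(3*x) + 8*cos(4*x).
Expand u² and (u')² and integrate term by term on (0, π), using: for integers n ≥ 1, ∫_0^π sin²(nx) dx = ∫_0^π cos²(nx) dx = π/2; for n ≠ n', ∫_0^π sin(nx)sin(n'x) dx = ∫_0^π cos(nx)cos(n'x) dx = 0; and by product-to-sum, ∫_0^π sin(nx)cos(n'x) dx = ½∫_0^π [sin((n+n')x) + sin((n−n')x)] dx, which is 0 when n+n' is even and 2n/(n²−n'²) when n+n' is odd (it need not vanish on (0, π)).
  u² squared terms: (-4)²·∫cos(5x)² dx = 16·π/2 = 8*π;  (2)²·∫sin(4x)² dx = 4·π/2 = 2*π;  (1)²·∫sin(3x)² dx = 1·π/2 = π/2.
  u² cross terms: 2·(-4)·(2)·∫cos(5x)·sin(4x) dx = -16·(-8/9) = 128/9;  2·(-4)·(1)·∫cos(5x)·sin(3x) dx = -8·(0) = 0;  2·(2)·(1)·∫sin(4x)·sin(3x) dx = 4·(0) = 0.
  So ∫_0^π u² dx = 8*π + 2*π + π/2 + 128/9 + 0 + 0 = 128/9 + 21*π/2.
  (u')² squared terms: (3)²·∫cos(3x)² dx = 9·π/2 = 9*π/2;  (8)²·∫cos(4x)² dx = 64·π/2 = 32*π;  (20)²·∫sin(5x)² dx = 400·π/2 = 200*π.
  (u')² cross terms: 2·(3)·(8)·∫cos(3x)·cos(4x) dx = 48·(0) = 0;  2·(3)·(20)·∫cos(3x)·sin(5x) dx = 120·(0) = 0;  2·(8)·(20)·∫cos(4x)·sin(5x) dx = 320·(10/9) = 3200/9.
  So ∫_0^π (u')² dx = 9*π/2 + 32*π + 200*π + 0 + 0 + 3200/9 = 3200/9 + 473*π/2.
||u||_{H^1}^2 = (128/9 + 21*π/2) + (3200/9 + 473*π/2) = 3328/9 + 247*π.


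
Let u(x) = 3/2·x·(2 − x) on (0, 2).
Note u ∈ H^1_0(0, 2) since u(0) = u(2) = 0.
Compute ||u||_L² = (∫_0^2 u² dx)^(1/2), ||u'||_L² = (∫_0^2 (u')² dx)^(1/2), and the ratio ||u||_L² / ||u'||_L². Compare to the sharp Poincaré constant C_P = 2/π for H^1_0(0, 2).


||u||_L² / ||u'||_L² = sqrt(10)/5 < C_P = 2/π.

u(x) = 3/2·x·(2 − x), so u'(x) = 3 - 3*x.
u(x) = 3/2·x·(2 − x) vanishes at x = 0 and x = 2, so u ∈ H^1_0(0, 2). Differentiate via the product rule and integrate the resulting polynomials term by term.
  ∫_0^2 u² dx = ∫_0^2 (9*x^4/4 - 9*x^3 + 9*x^2) dx. Term by term:
    ∫_0^2 9*x^4/4 dx = 72/5;  ∫_0^2 -9*x^3 dx = -36;  ∫_0^2 9*x^2 dx = 24.
  Sum: 72/5 − 36 + 24 = 12/5.
  ∫_0^2 (u')² dx = ∫_0^2 (9*x^2 - 18*x + 9) dx. Term by term:
    ∫_0^2 9*x^2 dx = 24;  ∫_0^2 -18*x dx = -36;  ∫_0^2 9 dx = 18.
  Sum: 24 − 36 + 18 = 6.
∫_0^2 u² dx = 12/5, so ||u||_L² = 2*sqrt(15)/5.
∫_0^2 (u')² dx = 6, so ||u'||_L² = sqrt(6).
Ratio ||u||_L² / ||u'||_L² = sqrt(10)/5.
Sharp Poincaré constant on H^1_0(0, 2) is C_P = L/π = 2/π, achieved by sin(π/2·x).
A polynomial bump cannot attain the sharp Poincaré constant (only the first sine eigenfunction does), so the ratio is strictly less than C_P, consistent with ||u||_L² ≤ C_P ||u'||_L².


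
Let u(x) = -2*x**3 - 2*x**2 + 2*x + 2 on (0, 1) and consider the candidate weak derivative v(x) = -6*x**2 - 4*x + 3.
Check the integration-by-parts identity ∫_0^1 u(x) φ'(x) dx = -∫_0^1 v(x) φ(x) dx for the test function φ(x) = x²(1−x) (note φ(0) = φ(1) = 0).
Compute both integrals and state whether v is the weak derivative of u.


LHS = 7/30, RHS = 3/20. No, v is not the weak derivative of u.

u(x) = -2*x**3 - 2*x**2 + 2*x + 2, classical derivative u'(x) = -6*x**2 - 4*x + 2.
φ(x) = x²(1−x), so φ'(x) = x*(2 - 3*x).
Note φ(0) = φ(1) = 0, so the boundary term u·φ vanishes.
LHS = ∫_0^1 u(x) φ'(x) dx = ∫_0^1 (6*x^5 + 2*x^4 - 10*x^3 - 2*x^2 + 4*x) dx. Term by term:
  ∫_0^1 6*x^5 dx = 1;  ∫_0^1 2*x^4 dx = 2/5;  ∫_0^1 -10*x^3 dx = -5/2;
  ∫_0^1 -2*x^2 dx = -2/3;  ∫_0^1 4*x dx = 2.
Sum: 1 + 2/5 − 5/2 − 2/3 + 2 = 7/30.
So LHS = 7/30.
∫_0^1 v(x) φ(x) dx = ∫_0^1 (6*x^5 - 2*x^4 - 7*x^3 + 3*x^2) dx. Term by term:
  ∫_0^1 6*x^5 dx = 1;  ∫_0^1 -2*x^4 dx = -2/5;  ∫_0^1 -7*x^3 dx = -7/4;
  ∫_0^1 3*x^2 dx = 1.
Sum: 1 − 2/5 − 7/4 + 1 = -3/20.
So RHS = -∫_0^1 v(x) φ(x) dx = 3/20.
LHS − RHS = 1/12 ≠ 0, so the identity fails.
(For a valid weak derivative the identity must hold for EVERY test function, in particular this one. The failure shows v is NOT the weak derivative of u.)
Correct weak derivative would be u'(x) = -6*x**2 - 4*x + 2.


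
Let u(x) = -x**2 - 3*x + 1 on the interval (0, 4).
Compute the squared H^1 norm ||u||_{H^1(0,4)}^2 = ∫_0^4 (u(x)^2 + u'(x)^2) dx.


||u||_{H^1}^2 = 13672/15

The H^1 norm (squared) on an interval (0, L) is
  ||u||_{H^1}^2 = ∫_0^L u(x)^2 dx + ∫_0^L u'(x)^2 dx.
Compute u'(x) = -2*x - 3.
Then u(x)^2 = x**4 + 6*x**3 + 7*x**2 - 6*x + 1 and u'(x)^2 = 4*x**2 + 12*x + 9.
Integrate each monomial from 0 to 4 using ∫_0^4 c·x^n dx = c·4^(n+1)/(n+1):
  ∫_0^4 u(x)^2 dx = ∫_0^4 (x^4 + 6*x^3 + 7*x^2 - 6*x + 1) dx. Term by term:
    ∫_0^4 x^4 dx = 1024/5;  ∫_0^4 6*x^3 dx = 384;  ∫_0^4 7*x^2 dx = 448/3;
    ∫_0^4 -6*x dx = -48;  ∫_0^4 1 dx = 4.
  Sum: 1024/5 + 384 + 448/3 − 48 + 4 = 10412/15.
  ∫_0^4 u'(x)^2 dx = ∫_0^4 (4*x^2 + 12*x + 9) dx. Term by term:
    ∫_0^4 4*x^2 dx = 256/3;  ∫_0^4 12*x dx = 96;  ∫_0^4 9 dx = 36.
  Sum: 256/3 + 96 + 36 = 652/3.
Adding: ||u||_{H^1}^2 = 10412/15 + 652/3 = 13672/15.


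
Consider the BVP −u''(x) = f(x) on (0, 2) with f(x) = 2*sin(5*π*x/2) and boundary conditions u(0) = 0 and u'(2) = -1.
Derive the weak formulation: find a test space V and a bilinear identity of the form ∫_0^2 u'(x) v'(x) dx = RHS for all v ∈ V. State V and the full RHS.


V = {v ∈ H^1(0, 2) : v(0) = 0} (test functions vanish at x = 0 where u is specified); weak form: ∫_0^2 u'v' dx = ∫_0^2 (2*sin(5*π*x/2)) v dx − v(2) for all v ∈ V.

Multiply both sides by a test function v and integrate from 0 to 2:
  ∫_0^2 −u''(x) v(x) dx = ∫_0^2 f(x) v(x) dx.
Integrate the LHS by parts once:
  ∫_0^2 −u'' v dx = −[u'(x) v(x)]_0^2 + ∫_0^2 u'(x) v'(x) dx.
Thus ∫_0^2 u'(x) v'(x) dx = ∫_0^2 f(x) v(x) dx + [u'(x) v(x)]_0^2.
Choose V so that boundary terms are either known or forced to vanish.
Mixed BC: u(0) = 0 (Dirichlet) and u'(2) = -1 (Neumann). Define V = {v ∈ H^1(0, 2) : v(0) = 0}. Then [u' v]_0^2 = u'(2)·v(2) − u'(0)·0 = − v(2).
Weak formulation: find u (satisfying any essential BC) such that ∫_0^2 u'(x) v'(x) dx = ∫_0^2 f v dx − v(2) for all v ∈ V (Dirichlet at 0 absorbed into V; Neumann datum at x = 2 contributes the boundary term).
Substituting f(x) = 2*sin(5*π*x/2), the right-hand side is ∫_0^2 (2*sin(5*π*x/2)) v dx − v(2).


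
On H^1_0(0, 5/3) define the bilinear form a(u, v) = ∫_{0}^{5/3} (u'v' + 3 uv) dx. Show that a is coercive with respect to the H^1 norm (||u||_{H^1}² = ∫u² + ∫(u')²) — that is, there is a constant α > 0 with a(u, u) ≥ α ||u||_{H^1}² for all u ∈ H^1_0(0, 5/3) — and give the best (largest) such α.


α = 1

Coercivity of a(·,·) on H^1_0(0, 5/3) means a(u, u) ≥ α ||u||_{H^1}² for every u ∈ H^1_0.
The interval has length L = 5/3, and Poincaré/coercivity depend only on L. Here a(u, u) = ∫(u')² + (3)·∫u².
Here c = 3 ≥ 1, so a(u,u) = ∫(u')² + c∫u² ≥ ∫(u')² + ∫u² = ||u||_{H^1}², i.e. α = 1 works. No larger α is possible: a(u,u) ≥ α||u||_{H^1}² means (1−α)∫(u')² ≥ (α−c)∫u², and for the modes u_n = sin(nπ(x−x₀)/L) (x₀ the left endpoint) one has ∫u_n²/∫(u_n')² = (L/(nπ))² → 0, so a(u_n,u_n)/||u_n||_{H^1}² → 1. Hence the optimal constant is α = 1.
Therefore α = 1.


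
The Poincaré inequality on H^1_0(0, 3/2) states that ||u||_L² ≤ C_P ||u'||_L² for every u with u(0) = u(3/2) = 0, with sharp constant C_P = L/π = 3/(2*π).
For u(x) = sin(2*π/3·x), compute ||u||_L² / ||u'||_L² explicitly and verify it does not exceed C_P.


||u||_L² / ||u'||_L² = 3/(2*π) = C_P.

u(x) = sin(2*π/3·x), so u'(x) = 2*π*cos(2*π*x/3)/3.
Writing u(x) = A·sin(kπx/L) with A = 1 and k = 1, use ∫_0^L sin²(kπx/L) dx = L/2 and ∫_0^L cos²(kπx/L) dx = L/2.
u² = 1·sin²(2*π/3·x) and (u')² = 4*π^2/9·cos²(2*π/3·x), and each of sin², cos² integrates to L/2 = 3/4 over (0, 3/2).
∫_0^3/2 u² dx = 3/4, so ||u||_L² = sqrt(3)/2.
∫_0^3/2 (u')² dx = π^2/3, so ||u'||_L² = sqrt(3)*π/3.
Ratio ||u||_L² / ||u'||_L² = 3/(2*π).
Sharp Poincaré constant on H^1_0(0, 3/2) is C_P = L/π = 3/(2*π), achieved by sin(2*π/3·x).
This is the k = 1 eigenfunction (up to amplitude), so the ratio equals the sharp Poincaré constant exactly.


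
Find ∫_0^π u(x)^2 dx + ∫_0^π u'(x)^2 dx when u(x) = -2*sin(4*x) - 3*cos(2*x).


||u||_{H^1(0,π)}^2 = 113*π/2

u'(x) = 6*sin(2*x) - 8*cos(4*x).
Expand u² and (u')² and integrate term by term on (0, π), using: for integers n ≥ 1, ∫_0^π sin²(nx) dx = ∫_0^π cos²(nx) dx = π/2; for n ≠ n', ∫_0^π sin(nx)sin(n'x) dx = ∫_0^π cos(nx)cos(n'x) dx = 0; and by product-to-sum, ∫_0^π sin(nx)cos(n'x) dx = ½∫_0^π [sin((n+n')x) + sin((n−n')x)] dx, which is 0 when n+n' is even and 2n/(n²−n'²) when n+n' is odd (it need not vanish on (0, π)).
  u² squared terms: (-3)²·∫cos(2x)² dx = 9·π/2 = 9*π/2;  (-2)²·∫sin(4x)² dx = 4·π/2 = 2*π.
  u² cross terms: 2·(-3)·(-2)·∫cos(2x)·sin(4x) dx = 12·(0) = 0.
  So ∫_0^π u² dx = 9*π/2 + 2*π + 0 = 13*π/2.
  (u')² squared terms: (-8)²·∫cos(4x)² dx = 64·π/2 = 32*π;  (6)²·∫sin(2x)² dx = 36·π/2 = 18*π.
  (u')² cross terms: 2·(-8)·(6)·∫cos(4x)·sin(2x) dx = -96·(0) = 0.
  So ∫_0^π (u')² dx = 32*π + 18*π + 0 = 50*π.
||u||_{H^1}^2 = (13*π/2) + (50*π) = 113*π/2.


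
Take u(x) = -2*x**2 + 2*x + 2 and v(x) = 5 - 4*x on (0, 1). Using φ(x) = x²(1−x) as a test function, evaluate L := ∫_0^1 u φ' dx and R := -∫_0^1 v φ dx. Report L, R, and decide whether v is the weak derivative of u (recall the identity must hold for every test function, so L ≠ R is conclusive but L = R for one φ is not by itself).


LHS = 1/30, RHS = -13/60. No, v is not the weak derivative of u.

u(x) = -2*x**2 + 2*x + 2, classical derivative u'(x) = 2 - 4*x.
φ(x) = x²(1−x), so φ'(x) = x*(2 - 3*x).
Note φ(0) = φ(1) = 0, so the boundary term u·φ vanishes.
LHS = ∫_0^1 u(x) φ'(x) dx = ∫_0^1 (6*x^4 - 10*x^3 - 2*x^2 + 4*x) dx. Term by term:
  ∫_0^1 6*x^4 dx = 6/5;  ∫_0^1 -10*x^3 dx = -5/2;  ∫_0^1 -2*x^2 dx = -2/3;
  ∫_0^1 4*x dx = 2.
Sum: 6/5 − 5/2 − 2/3 + 2 = 1/30.
So LHS = 1/30.
∫_0^1 v(x) φ(x) dx = ∫_0^1 (4*x^4 - 9*x^3 + 5*x^2) dx. Term by term:
  ∫_0^1 4*x^4 dx = 4/5;  ∫_0^1 -9*x^3 dx = -9/4;  ∫_0^1 5*x^2 dx = 5/3.
Sum: 4/5 − 9/4 + 5/3 = 13/60.
So RHS = -∫_0^1 v(x) φ(x) dx = -13/60.
LHS − RHS = 1/4 ≠ 0, so the identity fails.
(For a valid weak derivative the identity must hold for EVERY test function, in particular this one. The failure shows v is NOT the weak derivative of u.)
Correct weak derivative would be u'(x) = 2 - 4*x.


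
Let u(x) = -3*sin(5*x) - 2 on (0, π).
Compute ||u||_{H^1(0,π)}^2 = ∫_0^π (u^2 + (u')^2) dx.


||u||_{H^1(0,π)}^2 = 24/5 + 121*π

u'(x) = -15*cos(5*x).
Expand u² and (u')² and integrate term by term on (0, π), using: for integers n ≥ 1, ∫_0^π sin²(nx) dx = ∫_0^π cos²(nx) dx = π/2; for n ≠ n', ∫_0^π sin(nx)sin(n'x) dx = ∫_0^π cos(nx)cos(n'x) dx = 0; and by product-to-sum, ∫_0^π sin(nx)cos(n'x) dx = ½∫_0^π [sin((n+n')x) + sin((n−n')x)] dx, which is 0 when n+n' is even and 2n/(n²−n'²) when n+n' is odd (it need not vanish on (0, π)). For the constant mode: ∫_0^π 1 dx = π, ∫_0^π cos(nx) dx = 0, ∫_0^π sin(nx) dx = (1−(−1)^n)/n.
  u² squared terms: (-2)²·∫1 dx = 4·π = 4*π;  (-3)²·∫sin(5x)² dx = 9·π/2 = 9*π/2.
  u² cross terms: 2·(-2)·(-3)·∫1·sin(5x) dx = 12·(2/5) = 24/5.
  So ∫_0^π u² dx = 4*π + 9*π/2 + 24/5 = 24/5 + 17*π/2.
  (u')² squared terms: (-15)²·∫cos(5x)² dx = 225·π/2 = 225*π/2.
  So ∫_0^π (u')² dx = 225*π/2.
||u||_{H^1}^2 = (24/5 + 17*π/2) + (225*π/2) = 24/5 + 121*π.


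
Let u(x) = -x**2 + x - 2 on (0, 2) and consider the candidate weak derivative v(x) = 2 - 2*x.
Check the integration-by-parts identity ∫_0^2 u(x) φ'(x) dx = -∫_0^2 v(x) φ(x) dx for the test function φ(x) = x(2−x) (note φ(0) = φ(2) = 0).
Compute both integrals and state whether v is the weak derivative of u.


LHS = 4/3, RHS = 0. No, v is not the weak derivative of u.

u(x) = -x**2 + x - 2, classical derivative u'(x) = 1 - 2*x.
φ(x) = x(2−x), so φ'(x) = 2 - 2*x.
Note φ(0) = φ(2) = 0, so the boundary term u·φ vanishes.
LHS = ∫_0^2 u(x) φ'(x) dx = ∫_0^2 (2*x^3 - 4*x^2 + 6*x - 4) dx. Term by term:
  ∫_0^2 2*x^3 dx = 8;  ∫_0^2 -4*x^2 dx = -32/3;  ∫_0^2 6*x dx = 12;
  ∫_0^2 -4 dx = -8.
Sum: 8 − 32/3 + 12 − 8 = 4/3.
So LHS = 4/3.
∫_0^2 v(x) φ(x) dx = ∫_0^2 (2*x^3 - 6*x^2 + 4*x) dx. Term by term:
  ∫_0^2 2*x^3 dx = 8;  ∫_0^2 -6*x^2 dx = -16;  ∫_0^2 4*x dx = 8.
Sum: 8 − 16 + 8 = 0.
So RHS = -∫_0^2 v(x) φ(x) dx = 0.
LHS − RHS = 4/3 ≠ 0, so the identity fails.
(For a valid weak derivative the identity must hold for EVERY test function, in particular this one. The failure shows v is NOT the weak derivative of u.)
Correct weak derivative would be u'(x) = 1 - 2*x.


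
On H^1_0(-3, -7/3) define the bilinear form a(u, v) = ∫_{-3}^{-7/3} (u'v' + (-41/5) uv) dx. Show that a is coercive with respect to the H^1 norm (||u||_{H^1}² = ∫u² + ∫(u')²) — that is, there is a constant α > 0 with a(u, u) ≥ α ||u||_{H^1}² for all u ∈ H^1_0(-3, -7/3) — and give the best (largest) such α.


α = (-164 + 45*π^2)/(5*(4 + 9*π^2))

Coercivity of a(·,·) on H^1_0(-3, -7/3) means a(u, u) ≥ α ||u||_{H^1}² for every u ∈ H^1_0.
The interval has length L = 2/3, and Poincaré/coercivity depend only on L. Here a(u, u) = ∫(u')² + (-41/5)·∫u².
Here c = -41/5 < 0 with |c| < (π/L)² = 9*π^2/4, so coercivity still holds. The condition a(u,u) ≥ α||u||_{H^1}² reads (1−α)∫(u')² ≥ (α−c)∫u². Any admissible α is ≤ 1 (rapidly oscillating u have ∫u²/∫(u')² → 0), and α = 1 would force 0 ≥ (1−c)∫u², impossible since c < 1; so 1−α > 0. By the sharp Poincaré inequality on H^1_0 of an interval of length L, ∫(u')² ≥ (π/L)²∫u² with equality for the first sine mode sin(π(x−x₀)/L) (x₀ the left endpoint), so the inequality holds for all u iff (1−α)(π/L)² ≥ α − c, i.e. α ≤ ((π/L)² + c)/((π/L)² + 1) = (1 + c(L/π)²)/(1 + (L/π)²). (Direct route, valid since c ≤ 0: Poincaré gives c∫u² ≥ c(L/π)²∫(u')², so a(u,u) ≥ (1 + c(L/π)²)∫(u')², while ||u||_{H^1}² ≤ (1 + (L/π)²)∫(u')²; dividing yields the same α.) With (π/L)² = 9*π^2/4 and c = -41/5, the largest admissible constant is α = ((π/L)² + c)/((π/L)² + 1).
Simplifying, α = (-164 + 45*π^2)/(5*(4 + 9*π^2)).


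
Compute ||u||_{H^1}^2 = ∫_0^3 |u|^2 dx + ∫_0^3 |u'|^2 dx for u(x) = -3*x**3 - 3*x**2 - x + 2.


||u||_{H^1}^2 = 851757/70

The H^1 norm (squared) on an interval (0, L) is
  ||u||_{H^1}^2 = ∫_0^L u(x)^2 dx + ∫_0^L u'(x)^2 dx.
Compute u'(x) = -9*x**2 - 6*x - 1.
Then u(x)^2 = 9*x**6 + 18*x**5 + 15*x**4 - 6*x**3 - 11*x**2 - 4*x + 4 and u'(x)^2 = 81*x**4 + 108*x**3 + 54*x**2 + 12*x + 1.
Integrate each monomial from 0 to 3 using ∫_0^3 c·x^n dx = c·3^(n+1)/(n+1):
  ∫_0^3 u(x)^2 dx = ∫_0^3 (9*x^6 + 18*x^5 + 15*x^4 - 6*x^3 - 11*x^2 - 4*x + 4) dx. Term by term:
    ∫_0^3 9*x^6 dx = 19683/7;  ∫_0^3 18*x^5 dx = 2187;  ∫_0^3 15*x^4 dx = 729;
    ∫_0^3 -6*x^3 dx = -243/2;  ∫_0^3 -11*x^2 dx = -99;  ∫_0^3 -4*x dx = -18;
    ∫_0^3 4 dx = 12.
  Sum: 19683/7 + 2187 + 729 − 243/2 − 99 − 18 + 12 = 77019/14.
  ∫_0^3 u'(x)^2 dx = ∫_0^3 (81*x^4 + 108*x^3 + 54*x^2 + 12*x + 1) dx. Term by term:
    ∫_0^3 81*x^4 dx = 19683/5;  ∫_0^3 108*x^3 dx = 2187;  ∫_0^3 54*x^2 dx = 486;
    ∫_0^3 12*x dx = 54;  ∫_0^3 1 dx = 3.
  Sum: 19683/5 + 2187 + 486 + 54 + 3 = 33333/5.
Adding: ||u||_{H^1}^2 = 77019/14 + 33333/5 = 851757/70.


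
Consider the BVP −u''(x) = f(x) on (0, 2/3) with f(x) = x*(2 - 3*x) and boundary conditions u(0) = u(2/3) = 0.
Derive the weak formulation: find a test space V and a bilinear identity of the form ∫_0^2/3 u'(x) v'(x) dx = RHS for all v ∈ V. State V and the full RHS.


V = H^1_0(0, 2/3) (so v(0) = v(2/3) = 0); weak form: ∫_0^2/3 u'v' dx = ∫_0^2/3 (x*(2 - 3*x)) v dx for all v ∈ V.

Multiply both sides by a test function v and integrate from 0 to 2/3:
  ∫_0^2/3 −u''(x) v(x) dx = ∫_0^2/3 f(x) v(x) dx.
Integrate the LHS by parts once:
  ∫_0^2/3 −u'' v dx = −[u'(x) v(x)]_0^2/3 + ∫_0^2/3 u'(x) v'(x) dx.
Thus ∫_0^2/3 u'(x) v'(x) dx = ∫_0^2/3 f(x) v(x) dx + [u'(x) v(x)]_0^2/3.
Choose V so that boundary terms are either known or forced to vanish.
u is Dirichlet: u(0) = u(2/3) = 0. Let V = H^1_0(0, 2/3); then v(0) = v(2/3) = 0, and [u' v]_0^2/3 = 0.
Weak formulation: find u (satisfying any essential BC) such that ∫_0^2/3 u'(x) v'(x) dx = ∫_0^2/3 f v dx for all v ∈ V.
Substituting f(x) = x*(2 - 3*x), the right-hand side is ∫_0^2/3 (x*(2 - 3*x)) v dx.


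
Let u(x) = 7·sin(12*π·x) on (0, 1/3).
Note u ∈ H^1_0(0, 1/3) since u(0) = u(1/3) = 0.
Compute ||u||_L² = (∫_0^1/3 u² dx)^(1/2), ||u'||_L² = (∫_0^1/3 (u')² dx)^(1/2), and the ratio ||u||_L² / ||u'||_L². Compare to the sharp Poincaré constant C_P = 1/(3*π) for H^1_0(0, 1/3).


||u||_L² / ||u'||_L² = 1/(12*π) < C_P = 1/(3*π).

u(x) = 7·sin(12*π·x), so u'(x) = 84*π*cos(12*π*x).
Writing u(x) = A·sin(kπx/L) with A = 7 and k = 4, use ∫_0^L sin²(kπx/L) dx = L/2 and ∫_0^L cos²(kπx/L) dx = L/2.
u² = 49·sin²(12*π·x) and (u')² = 7056*π^2·cos²(12*π·x), and each of sin², cos² integrates to L/2 = 1/6 over (0, 1/3).
∫_0^1/3 u² dx = 49/6, so ||u||_L² = 7*sqrt(6)/6.
∫_0^1/3 (u')² dx = 1176*π^2, so ||u'||_L² = 14*sqrt(6)*π.
Ratio ||u||_L² / ||u'||_L² = 1/(12*π).
Sharp Poincaré constant on H^1_0(0, 1/3) is C_P = L/π = 1/(3*π), achieved by sin(3*π·x).
This is the k = 4 harmonic; the ratio L/(kπ) is strictly less than C_P = L/π, consistent with the sharp inequality ||u||_L² ≤ C_P ||u'||_L².


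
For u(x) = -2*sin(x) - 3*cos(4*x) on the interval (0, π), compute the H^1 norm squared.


||u||_{H^1(0,π)}^2 = -136/5 + 161*π/2

u'(x) = 12*sin(4*x) - 2*cos(x).
Expand u² and (u')² and integrate term by term on (0, π), using: for integers n ≥ 1, ∫_0^π sin²(nx) dx = ∫_0^π cos²(nx) dx = π/2; for n ≠ n', ∫_0^π sin(nx)sin(n'x) dx = ∫_0^π cos(nx)cos(n'x) dx = 0; and by product-to-sum, ∫_0^π sin(nx)cos(n'x) dx = ½∫_0^π [sin((n+n')x) + sin((n−n')x)] dx, which is 0 when n+n' is even and 2n/(n²−n'²) when n+n' is odd (it need not vanish on (0, π)).
  u² squared terms: (-3)²·∫cos(4x)² dx = 9·π/2 = 9*π/2;  (-2)²·∫sin(x)² dx = 4·π/2 = 2*π.
  u² cross terms: 2·(-3)·(-2)·∫cos(4x)·sin(x) dx = 12·(-2/15) = -8/5.
  So ∫_0^π u² dx = 9*π/2 + 2*π − 8/5 = -8/5 + 13*π/2.
  (u')² squared terms: (-2)²·∫cos(x)² dx = 4·π/2 = 2*π;  (12)²·∫sin(4x)² dx = 144·π/2 = 72*π.
  (u')² cross terms: 2·(-2)·(12)·∫cos(x)·sin(4x) dx = -48·(8/15) = -128/5.
  So ∫_0^π (u')² dx = 2*π + 72*π − 128/5 = -128/5 + 74*π.
||u||_{H^1}^2 = (-8/5 + 13*π/2) + (-128/5 + 74*π) = -136/5 + 161*π/2.


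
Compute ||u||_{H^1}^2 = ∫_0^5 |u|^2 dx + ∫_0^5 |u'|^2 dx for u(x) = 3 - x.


||u||_{H^1}^2 = 50/3

The H^1 norm (squared) on an interval (0, L) is
  ||u||_{H^1}^2 = ∫_0^L u(x)^2 dx + ∫_0^L u'(x)^2 dx.
Compute u'(x) = -1.
Then u(x)^2 = x**2 - 6*x + 9 and u'(x)^2 = 1.
Integrate each monomial from 0 to 5 using ∫_0^5 c·x^n dx = c·5^(n+1)/(n+1):
  ∫_0^5 u(x)^2 dx = ∫_0^5 (x^2 - 6*x + 9) dx. Term by term:
    ∫_0^5 x^2 dx = 125/3;  ∫_0^5 -6*x dx = -75;  ∫_0^5 9 dx = 45.
  Sum: 125/3 − 75 + 45 = 35/3.
  ∫_0^5 u'(x)^2 dx = ∫_0^5 (1) dx. Term by term:
    ∫_0^5 1 dx = 5.
Adding: ||u||_{H^1}^2 = 35/3 + 5 = 50/3.


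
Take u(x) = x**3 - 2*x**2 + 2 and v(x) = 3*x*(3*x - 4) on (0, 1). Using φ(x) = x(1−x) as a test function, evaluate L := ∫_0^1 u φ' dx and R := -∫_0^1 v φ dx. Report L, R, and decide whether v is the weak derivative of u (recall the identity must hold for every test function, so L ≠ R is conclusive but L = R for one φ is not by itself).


LHS = 11/60, RHS = 11/20. No, v is not the weak derivative of u.

u(x) = x**3 - 2*x**2 + 2, classical derivative u'(x) = 3*x**2 - 4*x.
φ(x) = x(1−x), so φ'(x) = 1 - 2*x.
Note φ(0) = φ(1) = 0, so the boundary term u·φ vanishes.
LHS = ∫_0^1 u(x) φ'(x) dx = ∫_0^1 (-2*x^4 + 5*x^3 - 2*x^2 - 4*x + 2) dx. Term by term:
  ∫_0^1 -2*x^4 dx = -2/5;  ∫_0^1 5*x^3 dx = 5/4;  ∫_0^1 -2*x^2 dx = -2/3;
  ∫_0^1 -4*x dx = -2;  ∫_0^1 2 dx = 2.
Sum: -2/5 + 5/4 − 2/3 − 2 + 2 = 11/60.
So LHS = 11/60.
∫_0^1 v(x) φ(x) dx = ∫_0^1 (-9*x^4 + 21*x^3 - 12*x^2) dx. Term by term:
  ∫_0^1 -9*x^4 dx = -9/5;  ∫_0^1 21*x^3 dx = 21/4;  ∫_0^1 -12*x^2 dx = -4.
Sum: -9/5 + 21/4 − 4 = -11/20.
So RHS = -∫_0^1 v(x) φ(x) dx = 11/20.
LHS − RHS = -11/30 ≠ 0, so the identity fails.
(For a valid weak derivative the identity must hold for EVERY test function, in particular this one. The failure shows v is NOT the weak derivative of u.)
Correct weak derivative would be u'(x) = 3*x**2 - 4*x.


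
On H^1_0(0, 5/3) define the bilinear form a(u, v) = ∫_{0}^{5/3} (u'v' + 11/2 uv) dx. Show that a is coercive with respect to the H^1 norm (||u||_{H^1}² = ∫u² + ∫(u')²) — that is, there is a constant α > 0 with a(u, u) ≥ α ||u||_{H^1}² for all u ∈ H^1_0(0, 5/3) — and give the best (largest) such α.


α = 1

Coercivity of a(·,·) on H^1_0(0, 5/3) means a(u, u) ≥ α ||u||_{H^1}² for every u ∈ H^1_0.
The interval has length L = 5/3, and Poincaré/coercivity depend only on L. Here a(u, u) = ∫(u')² + (11/2)·∫u².
Here c = 11/2 ≥ 1, so a(u,u) = ∫(u')² + c∫u² ≥ ∫(u')² + ∫u² = ||u||_{H^1}², i.e. α = 1 works. No larger α is possible: a(u,u) ≥ α||u||_{H^1}² means (1−α)∫(u')² ≥ (α−c)∫u², and for the modes u_n = sin(nπ(x−x₀)/L) (x₀ the left endpoint) one has ∫u_n²/∫(u_n')² = (L/(nπ))² → 0, so a(u_n,u_n)/||u_n||_{H^1}² → 1. Hence the optimal constant is α = 1.
Therefore α = 1.


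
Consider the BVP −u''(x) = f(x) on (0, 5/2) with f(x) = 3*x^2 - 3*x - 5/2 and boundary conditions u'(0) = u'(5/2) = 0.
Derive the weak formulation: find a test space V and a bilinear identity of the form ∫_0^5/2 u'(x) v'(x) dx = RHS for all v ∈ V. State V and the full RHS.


V = H^1(0, 5/2) (no boundary constraint on v; u is determined up to an additive constant); weak form: ∫_0^5/2 u'v' dx = ∫_0^5/2 (3*x^2 - 3*x - 5/2) v dx for all v ∈ V.

Multiply both sides by a test function v and integrate from 0 to 5/2:
  ∫_0^5/2 −u''(x) v(x) dx = ∫_0^5/2 f(x) v(x) dx.
Integrate the LHS by parts once:
  ∫_0^5/2 −u'' v dx = −[u'(x) v(x)]_0^5/2 + ∫_0^5/2 u'(x) v'(x) dx.
Thus ∫_0^5/2 u'(x) v'(x) dx = ∫_0^5/2 f(x) v(x) dx + [u'(x) v(x)]_0^5/2.
Choose V so that boundary terms are either known or forced to vanish.
u has homogeneous Neumann: u'(0) = u'(5/2) = 0. So [u' v]_0^5/2 = 0·v(5/2) − 0·v(0) = 0 for any v; take V = H^1(0, 5/2).
Weak formulation: find u (satisfying any essential BC) such that ∫_0^5/2 u'(x) v'(x) dx = ∫_0^5/2 f v dx for all v ∈ V (homogeneous Neumann, so boundary terms vanish).
Substituting f(x) = 3*x^2 - 3*x - 5/2, the right-hand side is ∫_0^5/2 (3*x^2 - 3*x - 5/2) v dx.
Compatibility check (pure Neumann): taking v ≡ 1 ∈ V gives 0 = ∫_0^5/2 f dx + (0) − (0), i.e. ∫_0^5/2 f dx must equal u'(0) − u'(5/2) = 0. Indeed ∫_0^5/2 (3*x^2 - 3*x - 5/2) dx = 0, so the data are compatible. The solution is then unique only up to an additive constant (fix it e.g. by requiring ∫_0^5/2 u dx = 0).


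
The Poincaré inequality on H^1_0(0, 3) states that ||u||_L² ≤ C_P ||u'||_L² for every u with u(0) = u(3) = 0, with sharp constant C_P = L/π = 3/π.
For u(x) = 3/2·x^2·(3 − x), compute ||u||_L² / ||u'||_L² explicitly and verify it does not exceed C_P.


||u||_L² / ||u'||_L² = 3*sqrt(14)/14 < C_P = 3/π.

u(x) = 3/2·x^2·(3 − x), so u'(x) = 9*x*(2 - x)/2.
u(x) = 3/2·x^2·(3 − x) vanishes at x = 0 and x = 3, so u ∈ H^1_0(0, 3). Differentiate via the product rule and integrate the resulting polynomials term by term.
  ∫_0^3 u² dx = ∫_0^3 (9*x^6/4 - 27*x^5/2 + 81*x^4/4) dx. Term by term:
    ∫_0^3 9*x^6/4 dx = 19683/28;  ∫_0^3 -27*x^5/2 dx = -6561/4;  ∫_0^3 81*x^4/4 dx = 19683/20.
  Sum: 19683/28 − 6561/4 + 19683/20 = 6561/140.
  ∫_0^3 (u')² dx = ∫_0^3 (81*x^4/4 - 81*x^3 + 81*x^2) dx. Term by term:
    ∫_0^3 81*x^4/4 dx = 19683/20;  ∫_0^3 -81*x^3 dx = -6561/4;  ∫_0^3 81*x^2 dx = 729.
  Sum: 19683/20 − 6561/4 + 729 = 729/10.
∫_0^3 u² dx = 6561/140, so ||u||_L² = 81*sqrt(35)/70.
∫_0^3 (u')² dx = 729/10, so ||u'||_L² = 27*sqrt(10)/10.
Ratio ||u||_L² / ||u'||_L² = 3*sqrt(14)/14.
Sharp Poincaré constant on H^1_0(0, 3) is C_P = L/π = 3/π, achieved by sin(π/3·x).
A polynomial bump cannot attain the sharp Poincaré constant (only the first sine eigenfunction does), so the ratio is strictly less than C_P, consistent with ||u||_L² ≤ C_P ||u'||_L².


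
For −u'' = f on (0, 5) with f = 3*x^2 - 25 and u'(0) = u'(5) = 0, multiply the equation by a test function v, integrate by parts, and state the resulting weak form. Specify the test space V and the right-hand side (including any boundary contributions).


V = H^1(0, 5) (no boundary constraint on v; u is determined up to an additive constant); weak form: ∫_0^5 u'v' dx = ∫_0^5 (3*x^2 - 25) v dx for all v ∈ V.

Multiply both sides by a test function v and integrate from 0 to 5:
  ∫_0^5 −u''(x) v(x) dx = ∫_0^5 f(x) v(x) dx.
Integrate the LHS by parts once:
  ∫_0^5 −u'' v dx = −[u'(x) v(x)]_0^5 + ∫_0^5 u'(x) v'(x) dx.
Thus ∫_0^5 u'(x) v'(x) dx = ∫_0^5 f(x) v(x) dx + [u'(x) v(x)]_0^5.
Choose V so that boundary terms are either known or forced to vanish.
u has homogeneous Neumann: u'(0) = u'(5) = 0. So [u' v]_0^5 = 0·v(5) − 0·v(0) = 0 for any v; take V = H^1(0, 5).
Weak formulation: find u (satisfying any essential BC) such that ∫_0^5 u'(x) v'(x) dx = ∫_0^5 f v dx for all v ∈ V (homogeneous Neumann, so boundary terms vanish).
Substituting f(x) = 3*x^2 - 25, the right-hand side is ∫_0^5 (3*x^2 - 25) v dx.
Compatibility check (pure Neumann): taking v ≡ 1 ∈ V gives 0 = ∫_0^5 f dx + (0) − (0), i.e. ∫_0^5 f dx must equal u'(0) − u'(5) = 0. Indeed ∫_0^5 (3*x^2 - 25) dx = 0, so the data are compatible. The solution is then unique only up to an additive constant (fix it e.g. by requiring ∫_0^5 u dx = 0).


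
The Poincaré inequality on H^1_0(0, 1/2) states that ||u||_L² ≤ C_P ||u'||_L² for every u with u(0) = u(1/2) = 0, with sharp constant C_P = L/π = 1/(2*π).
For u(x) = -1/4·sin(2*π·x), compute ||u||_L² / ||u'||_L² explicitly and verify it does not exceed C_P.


||u||_L² / ||u'||_L² = 1/(2*π) = C_P.

u(x) = -1/4·sin(2*π·x), so u'(x) = -π*cos(2*π*x)/2.
Writing u(x) = A·sin(kπx/L) with A = -1/4 and k = 1, use ∫_0^L sin²(kπx/L) dx = L/2 and ∫_0^L cos²(kπx/L) dx = L/2.
u² = 1/16·sin²(2*π·x) and (u')² = π^2/4·cos²(2*π·x), and each of sin², cos² integrates to L/2 = 1/4 over (0, 1/2).
∫_0^1/2 u² dx = 1/64, so ||u||_L² = 1/8.
∫_0^1/2 (u')² dx = π^2/16, so ||u'||_L² = π/4.
Ratio ||u||_L² / ||u'||_L² = 1/(2*π).
Sharp Poincaré constant on H^1_0(0, 1/2) is C_P = L/π = 1/(2*π), achieved by sin(2*π·x).
This is the k = 1 eigenfunction (up to amplitude), so the ratio equals the sharp Poincaré constant exactly.


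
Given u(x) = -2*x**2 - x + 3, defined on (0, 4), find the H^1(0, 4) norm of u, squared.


||u||_{H^1}^2 = 18568/15

The H^1 norm (squared) on an interval (0, L) is
  ||u||_{H^1}^2 = ∫_0^L u(x)^2 dx + ∫_0^L u'(x)^2 dx.
Compute u'(x) = -4*x - 1.
Then u(x)^2 = 4*x**4 + 4*x**3 - 11*x**2 - 6*x + 9 and u'(x)^2 = 16*x**2 + 8*x + 1.
Integrate each monomial from 0 to 4 using ∫_0^4 c·x^n dx = c·4^(n+1)/(n+1):
  ∫_0^4 u(x)^2 dx = ∫_0^4 (4*x^4 + 4*x^3 - 11*x^2 - 6*x + 9) dx. Term by term:
    ∫_0^4 4*x^4 dx = 4096/5;  ∫_0^4 4*x^3 dx = 256;  ∫_0^4 -11*x^2 dx = -704/3;
    ∫_0^4 -6*x dx = -48;  ∫_0^4 9 dx = 36.
  Sum: 4096/5 + 256 − 704/3 − 48 + 36 = 12428/15.
  ∫_0^4 u'(x)^2 dx = ∫_0^4 (16*x^2 + 8*x + 1) dx. Term by term:
    ∫_0^4 16*x^2 dx = 1024/3;  ∫_0^4 8*x dx = 64;  ∫_0^4 1 dx = 4.
  Sum: 1024/3 + 64 + 4 = 1228/3.
Adding: ||u||_{H^1}^2 = 12428/15 + 1228/3 = 18568/15.


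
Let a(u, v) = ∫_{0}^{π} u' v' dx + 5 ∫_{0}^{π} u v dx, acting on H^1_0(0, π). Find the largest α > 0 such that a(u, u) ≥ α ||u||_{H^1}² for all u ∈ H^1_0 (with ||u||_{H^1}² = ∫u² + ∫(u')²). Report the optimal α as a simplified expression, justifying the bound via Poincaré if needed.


α = 1

Coercivity of a(·,·) on H^1_0(0, π) means a(u, u) ≥ α ||u||_{H^1}² for every u ∈ H^1_0.
The interval has length L = π, and Poincaré/coercivity depend only on L. Here a(u, u) = ∫(u')² + (5)·∫u².
Here c = 5 ≥ 1, so a(u,u) = ∫(u')² + c∫u² ≥ ∫(u')² + ∫u² = ||u||_{H^1}², i.e. α = 1 works. No larger α is possible: a(u,u) ≥ α||u||_{H^1}² means (1−α)∫(u')² ≥ (α−c)∫u², and for the modes u_n = sin(nπ(x−x₀)/L) (x₀ the left endpoint) one has ∫u_n²/∫(u_n')² = (L/(nπ))² → 0, so a(u_n,u_n)/||u_n||_{H^1}² → 1. Hence the optimal constant is α = 1.
Therefore α = 1.


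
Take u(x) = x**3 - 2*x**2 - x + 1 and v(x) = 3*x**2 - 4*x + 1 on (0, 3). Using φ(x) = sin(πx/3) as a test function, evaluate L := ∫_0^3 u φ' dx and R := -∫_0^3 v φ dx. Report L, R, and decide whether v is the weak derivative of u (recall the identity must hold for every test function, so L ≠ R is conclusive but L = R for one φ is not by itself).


LHS = -39/π + 324/π^3, RHS = -51/π + 324/π^3. No, v is not the weak derivative of u.

u(x) = x**3 - 2*x**2 - x + 1, classical derivative u'(x) = 3*x**2 - 4*x - 1.
φ(x) = sin(πx/3), so φ'(x) = π*cos(π*x/3)/3.
Note φ(0) = φ(3) = 0, so the boundary term u·φ vanishes.
LHS = ∫_0^3 u(x) φ'(x) dx = ∫_0^3 (π*x^3*cos(π*x/3)/3 - 2*π*x^2*cos(π*x/3)/3 - π*x*cos(π*x/3)/3 + π*cos(π*x/3)/3) dx. Term by term:
  ∫_0^3 π*cos(π*x/3)/3 dx = 0;  ∫_0^3 -2*π*x^2*cos(π*x/3)/3 dx = 36/π;  ∫_0^3 -π*x*cos(π*x/3)/3 dx = 6/π;
  ∫_0^3 π*x^3*cos(π*x/3)/3 dx = -81/π + 324/π^3.
Sum: 0 + 36/π + 6/π + -81/π + 324/π^3 = -39/π + 324/π^3.
So LHS = -39/π + 324/π^3.
∫_0^3 v(x) φ(x) dx = ∫_0^3 (3*x^2*sin(π*x/3) - 4*x*sin(π*x/3) + sin(π*x/3)) dx. Term by term:
  ∫_0^3 -4*x*sin(π*x/3) dx = -36/π;  ∫_0^3 3*x^2*sin(π*x/3) dx = -324/π^3 + 81/π;  ∫_0^3 sin(π*x/3) dx = 6/π.
Sum: -36/π + -324/π^3 + 81/π + 6/π = -324/π^3 + 51/π.
So RHS = -∫_0^3 v(x) φ(x) dx = -51/π + 324/π^3.
LHS − RHS = 12/π ≠ 0, so the identity fails.
(For a valid weak derivative the identity must hold for EVERY test function, in particular this one. The failure shows v is NOT the weak derivative of u.)
Correct weak derivative would be u'(x) = 3*x**2 - 4*x - 1.


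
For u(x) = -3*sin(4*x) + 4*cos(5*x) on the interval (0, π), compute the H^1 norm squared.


||u||_{H^1(0,π)}^2 = 1664/3 + 569*π/2

u'(x) = -20*sin(5*x) - 12*cos(4*x).
Expand u² and (u')² and integrate term by term on (0, π), using: for integers n ≥ 1, ∫_0^π sin²(nx) dx = ∫_0^π cos²(nx) dx = π/2; for n ≠ n', ∫_0^π sin(nx)sin(n'x) dx = ∫_0^π cos(nx)cos(n'x) dx = 0; and by product-to-sum, ∫_0^π sin(nx)cos(n'x) dx = ½∫_0^π [sin((n+n')x) + sin((n−n')x)] dx, which is 0 when n+n' is even and 2n/(n²−n'²) when n+n' is odd (it need not vanish on (0, π)).
  u² squared terms: (-3)²·∫sin(4x)² dx = 9·π/2 = 9*π/2;  (4)²·∫cos(5x)² dx = 16·π/2 = 8*π.
  u² cross terms: 2·(-3)·(4)·∫sin(4x)·cos(5x) dx = -24·(-8/9) = 64/3.
  So ∫_0^π u² dx = 9*π/2 + 8*π + 64/3 = 64/3 + 25*π/2.
  (u')² squared terms: (-20)²·∫sin(5x)² dx = 400·π/2 = 200*π;  (-12)²·∫cos(4x)² dx = 144·π/2 = 72*π.
  (u')² cross terms: 2·(-20)·(-12)·∫sin(5x)·cos(4x) dx = 480·(10/9) = 1600/3.
  So ∫_0^π (u')² dx = 200*π + 72*π + 1600/3 = 1600/3 + 272*π.
||u||_{H^1}^2 = (64/3 + 25*π/2) + (1600/3 + 272*π) = 1664/3 + 569*π/2.


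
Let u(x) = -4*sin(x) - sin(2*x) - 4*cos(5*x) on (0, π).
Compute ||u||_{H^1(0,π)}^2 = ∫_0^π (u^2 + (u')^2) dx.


||u||_{H^1(0,π)}^2 = -832/21 + 453*π/2

u'(x) = 20*sin(5*x) - 4*cos(x) - 2*cos(2*x).
Expand u² and (u')² and integrate term by term on (0, π), using: for integers n ≥ 1, ∫_0^π sin²(nx) dx = ∫_0^π cos²(nx) dx = π/2; for n ≠ n', ∫_0^π sin(nx)sin(n'x) dx = ∫_0^π cos(nx)cos(n'x) dx = 0; and by product-to-sum, ∫_0^π sin(nx)cos(n'x) dx = ½∫_0^π [sin((n+n')x) + sin((n−n')x)] dx, which is 0 when n+n' is even and 2n/(n²−n'²) when n+n' is odd (it need not vanish on (0, π)).
  u² squared terms: (-1)²·∫sin(2x)² dx = 1·π/2 = π/2;  (-4)²·∫cos(5x)² dx = 16·π/2 = 8*π;  (-4)²·∫sin(x)² dx = 16·π/2 = 8*π.
  u² cross terms: 2·(-1)·(-4)·∫sin(2x)·cos(5x) dx = 8·(-4/21) = -32/21;  2·(-1)·(-4)·∫sin(2x)·sin(x) dx = 8·(0) = 0;  2·(-4)·(-4)·∫cos(5x)·sin(x) dx = 32·(0) = 0.
  So ∫_0^π u² dx = π/2 + 8*π + 8*π − 32/21 + 0 + 0 = -32/21 + 33*π/2.
  (u')² squared terms: (-4)²·∫cos(x)² dx = 16·π/2 = 8*π;  (-2)²·∫cos(2x)² dx = 4·π/2 = 2*π;  (20)²·∫sin(5x)² dx = 400·π/2 = 200*π.
  (u')² cross terms: 2·(-4)·(-2)·∫cos(x)·cos(2x) dx = 16·(0) = 0;  2·(-4)·(20)·∫cos(x)·sin(5x) dx = -160·(0) = 0;  2·(-2)·(20)·∫cos(2x)·sin(5x) dx = -80·(10/21) = -800/21.
  So ∫_0^π (u')² dx = 8*π + 2*π + 200*π + 0 + 0 − 800/21 = -800/21 + 210*π.
||u||_{H^1}^2 = (-32/21 + 33*π/2) + (-800/21 + 210*π) = -832/21 + 453*π/2.


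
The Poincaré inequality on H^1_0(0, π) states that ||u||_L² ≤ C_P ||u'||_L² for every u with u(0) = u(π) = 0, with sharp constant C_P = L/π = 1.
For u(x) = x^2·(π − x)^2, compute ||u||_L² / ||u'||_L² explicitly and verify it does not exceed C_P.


||u||_L² / ||u'||_L² = sqrt(3)*π/6 < C_P = 1.

u(x) = x^2·(π − x)^2, so u'(x) = 2*x*(x - π)*(2*x - π).
u(x) = x^2·(π − x)^2 vanishes at x = 0 and x = π, so u ∈ H^1_0(0, π). Differentiate via the product rule and integrate the resulting polynomials term by term.
  ∫_0^π u² dx = ∫_0^π (x^8 - 4*π*x^7 + 6*π^2*x^6 - 4*π^3*x^5 + π^4*x^4) dx. Term by term:
    ∫_0^π x^8 dx = π^9/9;  ∫_0^π -4*π*x^7 dx = -π^9/2;  ∫_0^π 6*π^2*x^6 dx = 6*π^9/7;
    ∫_0^π -4*π^3*x^5 dx = -2*π^9/3;  ∫_0^π π^4*x^4 dx = π^9/5.
  Sum: π^9/9 − π^9/2 + 6*π^9/7 − 2*π^9/3 + π^9/5 = π^9/630.
  ∫_0^π (u')² dx = ∫_0^π (16*x^6 - 48*π*x^5 + 52*π^2*x^4 - 24*π^3*x^3 + 4*π^4*x^2) dx. Term by term:
    ∫_0^π 16*x^6 dx = 16*π^7/7;  ∫_0^π -48*π*x^5 dx = -8*π^7;  ∫_0^π 52*π^2*x^4 dx = 52*π^7/5;
    ∫_0^π -24*π^3*x^3 dx = -6*π^7;  ∫_0^π 4*π^4*x^2 dx = 4*π^7/3.
  Sum: 16*π^7/7 − 8*π^7 + 52*π^7/5 − 6*π^7 + 4*π^7/3 = 2*π^7/105.
∫_0^π u² dx = π^9/630, so ||u||_L² = sqrt(70)*π^(9/2)/210.
∫_0^π (u')² dx = 2*π^7/105, so ||u'||_L² = sqrt(210)*π^(7/2)/105.
Ratio ||u||_L² / ||u'||_L² = sqrt(3)*π/6.
Sharp Poincaré constant on H^1_0(0, π) is C_P = L/π = 1, achieved by sin(x).
A polynomial bump cannot attain the sharp Poincaré constant (only the first sine eigenfunction does), so the ratio is strictly less than C_P, consistent with ||u||_L² ≤ C_P ||u'||_L².


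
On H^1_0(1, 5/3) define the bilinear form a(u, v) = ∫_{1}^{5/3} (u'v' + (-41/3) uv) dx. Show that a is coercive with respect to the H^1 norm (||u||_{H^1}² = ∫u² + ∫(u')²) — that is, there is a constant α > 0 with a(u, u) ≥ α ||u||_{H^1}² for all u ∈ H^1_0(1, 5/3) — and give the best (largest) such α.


α = (-164 + 27*π^2)/(3*(4 + 9*π^2))

Coercivity of a(·,·) on H^1_0(1, 5/3) means a(u, u) ≥ α ||u||_{H^1}² for every u ∈ H^1_0.
The interval has length L = 2/3, and Poincaré/coercivity depend only on L. Here a(u, u) = ∫(u')² + (-41/3)·∫u².
Here c = -41/3 < 0 with |c| < (π/L)² = 9*π^2/4, so coercivity still holds. The condition a(u,u) ≥ α||u||_{H^1}² reads (1−α)∫(u')² ≥ (α−c)∫u². Any admissible α is ≤ 1 (rapidly oscillating u have ∫u²/∫(u')² → 0), and α = 1 would force 0 ≥ (1−c)∫u², impossible since c < 1; so 1−α > 0. By the sharp Poincaré inequality on H^1_0 of an interval of length L, ∫(u')² ≥ (π/L)²∫u² with equality for the first sine mode sin(π(x−x₀)/L) (x₀ the left endpoint), so the inequality holds for all u iff (1−α)(π/L)² ≥ α − c, i.e. α ≤ ((π/L)² + c)/((π/L)² + 1) = (1 + c(L/π)²)/(1 + (L/π)²). (Direct route, valid since c ≤ 0: Poincaré gives c∫u² ≥ c(L/π)²∫(u')², so a(u,u) ≥ (1 + c(L/π)²)∫(u')², while ||u||_{H^1}² ≤ (1 + (L/π)²)∫(u')²; dividing yields the same α.) With (π/L)² = 9*π^2/4 and c = -41/3, the largest admissible constant is α = ((π/L)² + c)/((π/L)² + 1).
Simplifying, α = (-164 + 27*π^2)/(3*(4 + 9*π^2)).


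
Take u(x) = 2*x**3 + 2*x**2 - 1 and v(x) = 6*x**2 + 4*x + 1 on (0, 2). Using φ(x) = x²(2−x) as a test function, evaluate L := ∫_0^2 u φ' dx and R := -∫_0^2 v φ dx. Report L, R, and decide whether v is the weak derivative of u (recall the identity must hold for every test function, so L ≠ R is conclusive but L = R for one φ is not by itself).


LHS = -96/5, RHS = -308/15. No, v is not the weak derivative of u.

u(x) = 2*x**3 + 2*x**2 - 1, classical derivative u'(x) = 6*x**2 + 4*x.
φ(x) = x²(2−x), so φ'(x) = x*(4 - 3*x).
Note φ(0) = φ(2) = 0, so the boundary term u·φ vanishes.
LHS = ∫_0^2 u(x) φ'(x) dx = ∫_0^2 (-6*x^5 + 2*x^4 + 8*x^3 + 3*x^2 - 4*x) dx. Term by term:
  ∫_0^2 -6*x^5 dx = -64;  ∫_0^2 2*x^4 dx = 64/5;  ∫_0^2 8*x^3 dx = 32;
  ∫_0^2 3*x^2 dx = 8;  ∫_0^2 -4*x dx = -8.
Sum: -64 + 64/5 + 32 + 8 − 8 = -96/5.
So LHS = -96/5.
∫_0^2 v(x) φ(x) dx = ∫_0^2 (-6*x^5 + 8*x^4 + 7*x^3 + 2*x^2) dx. Term by term:
  ∫_0^2 -6*x^5 dx = -64;  ∫_0^2 8*x^4 dx = 256/5;  ∫_0^2 7*x^3 dx = 28;
  ∫_0^2 2*x^2 dx = 16/3.
Sum: -64 + 256/5 + 28 + 16/3 = 308/15.
So RHS = -∫_0^2 v(x) φ(x) dx = -308/15.
LHS − RHS = 4/3 ≠ 0, so the identity fails.
(For a valid weak derivative the identity must hold for EVERY test function, in particular this one. The failure shows v is NOT the weak derivative of u.)
Correct weak derivative would be u'(x) = 6*x**2 + 4*x.


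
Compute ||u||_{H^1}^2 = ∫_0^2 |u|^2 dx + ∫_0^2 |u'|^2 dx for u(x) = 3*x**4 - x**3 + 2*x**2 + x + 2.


||u||_{H^1}^2 = 115166/35

The H^1 norm (squared) on an interval (0, L) is
  ||u||_{H^1}^2 = ∫_0^L u(x)^2 dx + ∫_0^L u'(x)^2 dx.
Compute u'(x) = 12*x**3 - 3*x**2 + 4*x + 1.
Then u(x)^2 = 9*x**8 - 6*x**7 + 13*x**6 + 2*x**5 + 14*x**4 + 9*x**2 + 4*x + 4 and u'(x)^2 = 144*x**6 - 72*x**5 + 105*x**4 + 10*x**2 + 8*x + 1.
Integrate each monomial from 0 to 2 using ∫_0^2 c·x^n dx = c·2^(n+1)/(n+1):
  ∫_0^2 u(x)^2 dx = ∫_0^2 (9*x^8 - 6*x^7 + 13*x^6 + 2*x^5 + 14*x^4 + 9*x^2 + 4*x + 4) dx. Term by term:
    ∫_0^2 9*x^8 dx = 512;  ∫_0^2 -6*x^7 dx = -192;  ∫_0^2 13*x^6 dx = 1664/7;
    ∫_0^2 2*x^5 dx = 64/3;  ∫_0^2 14*x^4 dx = 448/5;  ∫_0^2 9*x^2 dx = 24;
    ∫_0^2 4*x dx = 8;  ∫_0^2 4 dx = 8.
  Sum: 512 − 192 + 1664/7 + 64/3 + 448/5 + 24 + 8 + 8 = 74408/105.
  ∫_0^2 u'(x)^2 dx = ∫_0^2 (144*x^6 - 72*x^5 + 105*x^4 + 10*x^2 + 8*x + 1) dx. Term by term:
    ∫_0^2 144*x^6 dx = 18432/7;  ∫_0^2 -72*x^5 dx = -768;  ∫_0^2 105*x^4 dx = 672;
    ∫_0^2 10*x^2 dx = 80/3;  ∫_0^2 8*x dx = 16;  ∫_0^2 1 dx = 2.
  Sum: 18432/7 − 768 + 672 + 80/3 + 16 + 2 = 54218/21.
Adding: ||u||_{H^1}^2 = 74408/105 + 54218/21 = 115166/35.


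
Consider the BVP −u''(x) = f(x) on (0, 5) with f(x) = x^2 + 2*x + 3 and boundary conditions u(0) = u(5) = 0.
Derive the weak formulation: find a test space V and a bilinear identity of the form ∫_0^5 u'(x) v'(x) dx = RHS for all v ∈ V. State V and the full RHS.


V = H^1_0(0, 5) (so v(0) = v(5) = 0); weak form: ∫_0^5 u'v' dx = ∫_0^5 (x^2 + 2*x + 3) v dx for all v ∈ V.

Multiply both sides by a test function v and integrate from 0 to 5:
  ∫_0^5 −u''(x) v(x) dx = ∫_0^5 f(x) v(x) dx.
Integrate the LHS by parts once:
  ∫_0^5 −u'' v dx = −[u'(x) v(x)]_0^5 + ∫_0^5 u'(x) v'(x) dx.
Thus ∫_0^5 u'(x) v'(x) dx = ∫_0^5 f(x) v(x) dx + [u'(x) v(x)]_0^5.
Choose V so that boundary terms are either known or forced to vanish.
u is Dirichlet: u(0) = u(5) = 0. Let V = H^1_0(0, 5); then v(0) = v(5) = 0, and [u' v]_0^5 = 0.
Weak formulation: find u (satisfying any essential BC) such that ∫_0^5 u'(x) v'(x) dx = ∫_0^5 f v dx for all v ∈ V.
Substituting f(x) = x^2 + 2*x + 3, the right-hand side is ∫_0^5 (x^2 + 2*x + 3) v dx.
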